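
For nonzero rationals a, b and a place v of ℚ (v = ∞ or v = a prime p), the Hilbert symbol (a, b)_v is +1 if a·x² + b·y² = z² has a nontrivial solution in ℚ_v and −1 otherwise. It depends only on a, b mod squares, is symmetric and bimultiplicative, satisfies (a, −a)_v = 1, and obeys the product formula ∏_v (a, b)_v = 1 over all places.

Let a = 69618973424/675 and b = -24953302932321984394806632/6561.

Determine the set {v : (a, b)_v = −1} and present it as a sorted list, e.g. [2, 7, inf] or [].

[2, 11, 23, 29]

Mod squares: a ≡ 5436717, b ≡ -329498. Check v ∈ {∞, 2, 3, 5, 7, 11, 13, 19, 23, 29}.
v=19: a=19^1·(≡15), b=19^3·(≡5) mod 19; (15|19)=-1, (5|19)=+1; (−1)^{1·3·9}·(-1)^3·(+1)^1 = +1.
v=3: a=3^-3·(≡2), b=3^-8·(≡1) mod 3; (2|3)=-1, (1|3)=+1; (−1)^{-3·-8·1}·(-1)^-8·(+1)^-3 = +1.
v=23: a=23^1·(≡2), b=23^3·(≡2) mod 23; (2|23)=+1, (2|23)=+1; (−1)^{1·3·11}·(+1)^3·(+1)^1 = -1.
v=∞: 5436717 > 0 and -329498 < 0  ⇒  (a,b)_∞ = +1.
v=11: a=11^1·(≡2), b=11^2·(≡8) mod 11; (2|11)=-1, (8|11)=-1; (−1)^{1·2·5}·(-1)^2·(-1)^1 = -1.
v=7: a=7^4·(≡6), b=7^8·(≡6) mod 7; (6|7)=-1, (6|7)=-1; (−1)^{4·8·3}·(-1)^8·(-1)^4 = +1.
v=13: a=13^1·(≡9), b=13^3·(≡3) mod 13; (9|13)=+1, (3|13)=+1; (−1)^{1·3·6}·(+1)^3·(+1)^1 = +1.
v=2: v_2(a)=4, v_2(b)=3; units ≡ 5, 3 (mod 8); ε·ε+αω+βω = 0·1+4·1+3·1 ≡ 1  ⇒  (a,b)_2 = -1.
v=5: a=5^-2·(≡2), b=5^0·(≡3) mod 5; (2|5)=-1, (3|5)=-1; (−1)^{-2·0·2}·(-1)^0·(-1)^-2 = +1.
v=29: a=29^1·(≡19), b=29^3·(≡7) mod 29; (19|29)=-1, (7|29)=+1; (−1)^{1·3·14}·(-1)^3·(+1)^1 = -1.
Ram(5436717, -329498) = {2, 11, 23, 29}; no ℚ_2-point on the conic.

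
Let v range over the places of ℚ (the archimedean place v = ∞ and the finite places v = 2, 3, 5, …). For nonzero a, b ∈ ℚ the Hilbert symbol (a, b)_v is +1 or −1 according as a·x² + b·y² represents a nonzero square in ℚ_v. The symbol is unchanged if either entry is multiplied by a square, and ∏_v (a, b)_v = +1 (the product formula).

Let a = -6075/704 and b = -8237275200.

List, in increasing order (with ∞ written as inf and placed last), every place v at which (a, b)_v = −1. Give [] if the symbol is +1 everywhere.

(a, b) ≡ (-33, -572033) mod (ℚ^×)²; places V = {2, 3, 5, 7, 11, 17, 19, 23, ∞}.
(a,b)_2: α=-6, β=6; u≡7, v≡7 (mod 8); ε(u)ε(v)=1·1, αω(v)=-6·0, βω(u)=6·0; sum ≡ 1  ⇒  -1.
(a,b)_17: α=0, u≡4; β=1, v≡11 (mod 17); (4|17)=+1, (11|17)=-1; sign (−1)^0·+1^1·-1^0 = +1.
(a,b)_19: α=0, u≡5; β=1, v≡3 (mod 19); (5|19)=+1, (3|19)=-1; sign (−1)^0·+1^1·-1^0 = +1.
(a,b)_11: α=-1, u≡7; β=1, v≡5 (mod 11); (7|11)=-1, (5|11)=+1; sign (−1)^1·-1^1·+1^-1 = +1.
(a,b)_∞: sgn(-33)=−, sgn(-572033)=−, so -1.
(a,b)_7: α=0, u≡2; β=1, v≡6 (mod 7); (2|7)=+1, (6|7)=-1; sign (−1)^0·+1^1·-1^0 = +1.
(a,b)_23: α=0, u≡8; β=1, v≡7 (mod 23); (8|23)=+1, (7|23)=-1; sign (−1)^0·+1^1·-1^0 = +1.
(a,b)_3: α=5, u≡1; β=2, v≡1 (mod 3); (1|3)=+1, (1|3)=+1; sign (−1)^0·+1^2·+1^5 = +1.
(a,b)_5: α=2, u≡3; β=2, v≡2 (mod 5); (3|5)=-1, (2|5)=-1; sign (−1)^0·-1^2·-1^2 = +1.
Ram(-33, -572033) = {2, ∞}; no ℚ_2-point on the conic.

[2, inf]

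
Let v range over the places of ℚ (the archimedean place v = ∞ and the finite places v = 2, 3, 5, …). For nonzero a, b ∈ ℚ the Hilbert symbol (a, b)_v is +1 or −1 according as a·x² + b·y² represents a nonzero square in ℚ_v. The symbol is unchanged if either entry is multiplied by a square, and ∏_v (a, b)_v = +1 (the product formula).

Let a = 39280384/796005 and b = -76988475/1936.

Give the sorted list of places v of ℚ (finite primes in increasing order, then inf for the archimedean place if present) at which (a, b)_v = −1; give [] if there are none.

[3, 11, 13, 19, 23, 37]

(a, b) ≡ (767195, -38019) mod (ℚ^×)²; places V = {2, 3, 5, 7, 11, 13, 19, 23, 29, 37, ∞}.
(a,b)_13: α=1, u≡2; β=0, v≡5 (mod 13); (2|13)=-1, (5|13)=-1; sign (−1)^0·-1^0·-1^1 = -1.
(a,b)_19: α=-2, u≡12; β=1, v≡14 (mod 19); (12|19)=-1, (14|19)=-1; sign (−1)^0·-1^1·-1^-2 = -1.
(a,b)_5: α=-1, u≡4; β=2, v≡1 (mod 5); (4|5)=+1, (1|5)=+1; sign (−1)^0·+1^2·+1^-1 = +1.
(a,b)_2: α=8, β=-4; u≡3, v≡5 (mod 8); ε(u)ε(v)=1·0, αω(v)=8·1, βω(u)=-4·1; sum ≡ 0  ⇒  +1.
(a,b)_23: α=0, u≡14; β=1, v≡18 (mod 23); (14|23)=-1, (18|23)=+1; sign (−1)^0·-1^1·+1^0 = -1.
(a,b)_7: α=-2, u≡2; β=0, v≡6 (mod 7); (2|7)=+1, (6|7)=-1; sign (−1)^0·+1^0·-1^-2 = +1.
(a,b)_3: α=-2, u≡2; β=5, v≡2 (mod 3); (2|3)=-1, (2|3)=-1; sign (−1)^0·-1^5·-1^-2 = -1.
(a,b)_∞: sgn(767195)=+, sgn(-38019)=−, so +1.
(a,b)_29: α=1, u≡24; β=1, v≡4 (mod 29); (24|29)=+1, (4|29)=+1; sign (−1)^0·+1^1·+1^1 = +1.
(a,b)_37: α=1, u≡32; β=0, v≡29 (mod 37); (32|37)=-1, (29|37)=-1; sign (−1)^0·-1^0·-1^1 = -1.
(a,b)_11: α=1, u≡3; β=-2, v≡6 (mod 11); (3|11)=+1, (6|11)=-1; sign (−1)^0·+1^-2·-1^1 = -1.
(767195, -38019 / ℚ) ramifies at {3, 11, 13, 19, 23, 37}: a division algebra.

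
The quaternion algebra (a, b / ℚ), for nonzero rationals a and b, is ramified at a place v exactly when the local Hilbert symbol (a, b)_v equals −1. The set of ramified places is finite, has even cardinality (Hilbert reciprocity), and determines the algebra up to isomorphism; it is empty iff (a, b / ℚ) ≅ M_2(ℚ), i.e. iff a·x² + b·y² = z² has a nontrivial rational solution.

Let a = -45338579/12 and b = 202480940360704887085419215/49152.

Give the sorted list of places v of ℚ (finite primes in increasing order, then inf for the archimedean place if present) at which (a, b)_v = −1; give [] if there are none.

(a, b) ≡ (-1124097, 4405245) mod (ℚ^×)²; places V = {2, 3, 5, 7, 11, 13, 19, 29, 37, 41, ∞}.
(a,b)_∞: sgn(-1124097)=−, sgn(4405245)=+, so +1.
(a,b)_3: α=-1, u≡1; β=-1, v≡2 (mod 3); (1|3)=+1, (2|3)=-1; sign (−1)^1·+1^-1·-1^-1 = +1.
(a,b)_13: α=1, u≡8; β=3, v≡11 (mod 13); (8|13)=-1, (11|13)=-1; sign (−1)^0·-1^3·-1^1 = +1.
(a,b)_7: α=0, u≡3; β=2, v≡6 (mod 7); (3|7)=-1, (6|7)=-1; sign (−1)^0·-1^2·-1^0 = +1.
(a,b)_5: α=0, u≡3; β=1, v≡4 (mod 5); (3|5)=-1, (4|5)=+1; sign (−1)^0·-1^1·+1^0 = -1.
(a,b)_41: α=1, u≡13; β=3, v≡31 (mod 41); (13|41)=-1, (31|41)=+1; sign (−1)^0·-1^3·+1^1 = -1.
(a,b)_29: α=0, u≡9; β=1, v≡21 (mod 29); (9|29)=+1, (21|29)=-1; sign (−1)^0·+1^1·-1^0 = +1.
(a,b)_2: α=-2, β=-14; u≡7, v≡5 (mod 8); ε(u)ε(v)=1·0, αω(v)=-2·1, βω(u)=-14·0; sum ≡ 0  ⇒  +1.
(a,b)_11: α=2, u≡5; β=4, v≡4 (mod 11); (5|11)=+1, (4|11)=+1; sign (−1)^0·+1^4·+1^2 = +1.
(a,b)_19: α=1, u≡18; β=3, v≡11 (mod 19); (18|19)=-1, (11|19)=+1; sign (−1)^1·-1^3·+1^1 = +1.
(a,b)_37: α=1, u≡3; β=4, v≡34 (mod 37); (3|37)=+1, (34|37)=+1; sign (−1)^0·+1^4·+1^1 = +1.
|Ram(-1124097, 4405245)| = 2, even; anisotropic at {5, 41}.

[5, 41]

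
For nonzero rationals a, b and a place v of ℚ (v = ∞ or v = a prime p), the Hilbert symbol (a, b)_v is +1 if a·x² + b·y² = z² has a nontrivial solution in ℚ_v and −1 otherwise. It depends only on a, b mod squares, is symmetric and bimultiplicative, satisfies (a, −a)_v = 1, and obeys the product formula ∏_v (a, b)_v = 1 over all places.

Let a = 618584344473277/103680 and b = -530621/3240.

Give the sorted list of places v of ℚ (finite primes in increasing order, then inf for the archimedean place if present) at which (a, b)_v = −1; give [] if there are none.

[13, 17]

Mod squares: a ≡ 65, b ≡ -2210. Check v ∈ {∞, 2, 3, 5, 7, 13, 17}.
v=7: a=7^8·(≡4), b=7^4·(≡4) mod 7; (4|7)=+1, (4|7)=+1; (−1)^{8·4·3}·(+1)^4·(+1)^8 = +1.
v=5: a=5^-1·(≡2), b=5^-1·(≡3) mod 5; (2|5)=-1, (3|5)=-1; (−1)^{-1·-1·2}·(-1)^-1·(-1)^-1 = +1.
v=2: v_2(a)=-8, v_2(b)=-3; units ≡ 1, 7 (mod 8); ε·ε+αω+βω = 0·1+-8·0+-3·0 ≡ 0  ⇒  (a,b)_2 = +1.
v=∞: 65 > 0 and -2210 < 0  ⇒  (a,b)_∞ = +1.
v=17: a=17^2·(≡10), b=17^1·(≡5) mod 17; (10|17)=-1, (5|17)=-1; (−1)^{2·1·8}·(-1)^1·(-1)^2 = -1.
v=3: a=3^-4·(≡2), b=3^-4·(≡1) mod 3; (2|3)=-1, (1|3)=+1; (−1)^{-4·-4·1}·(-1)^-4·(+1)^-4 = +1.
v=13: a=13^5·(≡7), b=13^1·(≡1) mod 13; (7|13)=-1, (1|13)=+1; (−1)^{5·1·6}·(-1)^1·(+1)^5 = -1.
(65, -2210 / ℚ) ramifies at {13, 17}: a division algebra.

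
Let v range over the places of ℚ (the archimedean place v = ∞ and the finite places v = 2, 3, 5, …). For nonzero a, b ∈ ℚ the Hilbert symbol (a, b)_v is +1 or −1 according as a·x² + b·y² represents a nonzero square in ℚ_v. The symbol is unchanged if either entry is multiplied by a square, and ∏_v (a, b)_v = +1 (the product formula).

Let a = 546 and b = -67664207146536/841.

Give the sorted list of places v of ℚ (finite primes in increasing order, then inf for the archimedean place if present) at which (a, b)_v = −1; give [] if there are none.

Mod squares: a ≡ 546, b ≡ -149226. Check v ∈ {∞, 2, 3, 7, 11, 13, 17, 19, 29}.
v=17: a=17^0·(≡2), b=17^1·(≡10) mod 17; (2|17)=+1, (10|17)=-1; (−1)^{0·1·8}·(+1)^1·(-1)^0 = +1.
v=13: a=13^1·(≡3), b=13^4·(≡9) mod 13; (3|13)=+1, (9|13)=+1; (−1)^{1·4·6}·(+1)^4·(+1)^1 = +1.
v=2: v_2(a)=1, v_2(b)=3; units ≡ 1, 3 (mod 8); ε·ε+αω+βω = 0·1+1·1+3·0 ≡ 1  ⇒  (a,b)_2 = -1.
v=∞: 546 > 0 and -149226 < 0  ⇒  (a,b)_∞ = +1.
v=11: a=11^0·(≡7), b=11^1·(≡2) mod 11; (7|11)=-1, (2|11)=-1; (−1)^{0·1·5}·(-1)^1·(-1)^0 = -1.
v=3: a=3^1·(≡2), b=3^5·(≡1) mod 3; (2|3)=-1, (1|3)=+1; (−1)^{1·5·1}·(-1)^5·(+1)^1 = +1.
v=29: a=29^0·(≡24), b=29^-2·(≡19) mod 29; (24|29)=+1, (19|29)=-1; (−1)^{0·-2·14}·(+1)^-2·(-1)^0 = +1.
v=19: a=19^0·(≡14), b=19^1·(≡3) mod 19; (14|19)=-1, (3|19)=-1; (−1)^{0·1·9}·(-1)^1·(-1)^0 = -1.
v=7: a=7^1·(≡1), b=7^3·(≡1) mod 7; (1|7)=+1, (1|7)=+1; (−1)^{1·3·3}·(+1)^3·(+1)^1 = -1.
|Ram(546, -149226)| = 4, even; anisotropic at {2, 7, 11, 19}.

[2, 7, 11, 19]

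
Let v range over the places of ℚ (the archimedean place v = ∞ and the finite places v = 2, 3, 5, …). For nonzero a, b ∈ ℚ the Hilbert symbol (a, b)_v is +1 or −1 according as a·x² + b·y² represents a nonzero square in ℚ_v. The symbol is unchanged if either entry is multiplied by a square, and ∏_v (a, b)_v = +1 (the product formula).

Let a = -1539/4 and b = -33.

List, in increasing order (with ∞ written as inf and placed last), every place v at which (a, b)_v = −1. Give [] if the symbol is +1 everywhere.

(a, b) ≡ (-19, -33) mod (ℚ^×)²; places V = {2, 3, 11, 19, ∞}.
(a,b)_19: α=1, u≡13; β=0, v≡5 (mod 19); (13|19)=-1, (5|19)=+1; sign (−1)^0·-1^0·+1^1 = +1.
(a,b)_2: α=-2, β=0; u≡5, v≡7 (mod 8); ε(u)ε(v)=0·1, αω(v)=-2·0, βω(u)=0·1; sum ≡ 0  ⇒  +1.
(a,b)_11: α=0, u≡3; β=1, v≡8 (mod 11); (3|11)=+1, (8|11)=-1; sign (−1)^0·+1^1·-1^0 = +1.
(a,b)_3: α=4, u≡2; β=1, v≡1 (mod 3); (2|3)=-1, (1|3)=+1; sign (−1)^0·-1^1·+1^4 = -1.
(a,b)_∞: sgn(-19)=−, sgn(-33)=−, so -1.
|Ram(-19, -33)| = 2, even; anisotropic at {3, ∞}.

[3, inf]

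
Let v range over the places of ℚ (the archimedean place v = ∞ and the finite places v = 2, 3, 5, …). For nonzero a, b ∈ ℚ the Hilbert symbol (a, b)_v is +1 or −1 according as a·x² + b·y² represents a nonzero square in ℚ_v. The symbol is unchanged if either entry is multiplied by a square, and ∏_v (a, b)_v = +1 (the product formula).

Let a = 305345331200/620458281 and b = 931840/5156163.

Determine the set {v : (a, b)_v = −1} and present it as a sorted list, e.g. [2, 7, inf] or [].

(a, b) ≡ (182, 2730) mod (ℚ^×)²; places V = {2, 3, 5, 7, 13, 19, 23, ∞}.
(a,b)_2: α=27, β=11; u≡3, v≡5 (mod 8); ε(u)ε(v)=1·0, αω(v)=27·1, βω(u)=11·1; sum ≡ 0  ⇒  +1.
(a,b)_19: α=-4, u≡16; β=-2, v≡3 (mod 19); (16|19)=+1, (3|19)=-1; sign (−1)^0·+1^-2·-1^-4 = +1.
(a,b)_7: α=1, u≡5; β=1, v≡3 (mod 7); (5|7)=-1, (3|7)=-1; sign (−1)^1·-1^1·-1^1 = -1.
(a,b)_5: α=2, u≡3; β=1, v≡1 (mod 5); (3|5)=-1, (1|5)=+1; sign (−1)^0·-1^1·+1^2 = -1.
(a,b)_3: α=-2, u≡2; β=-3, v≡1 (mod 3); (2|3)=-1, (1|3)=+1; sign (−1)^0·-1^-3·+1^-2 = -1.
(a,b)_23: α=-2, u≡7; β=-2, v≡1 (mod 23); (7|23)=-1, (1|23)=+1; sign (−1)^0·-1^-2·+1^-2 = +1.
(a,b)_∞: sgn(182)=+, sgn(2730)=+, so +1.
(a,b)_13: α=1, u≡9; β=1, v≡2 (mod 13); (9|13)=+1, (2|13)=-1; sign (−1)^0·+1^1·-1^1 = -1.
Ram(182, 2730) = {3, 5, 7, 13}; no ℚ_3-point on the conic.

[3, 5, 7, 13]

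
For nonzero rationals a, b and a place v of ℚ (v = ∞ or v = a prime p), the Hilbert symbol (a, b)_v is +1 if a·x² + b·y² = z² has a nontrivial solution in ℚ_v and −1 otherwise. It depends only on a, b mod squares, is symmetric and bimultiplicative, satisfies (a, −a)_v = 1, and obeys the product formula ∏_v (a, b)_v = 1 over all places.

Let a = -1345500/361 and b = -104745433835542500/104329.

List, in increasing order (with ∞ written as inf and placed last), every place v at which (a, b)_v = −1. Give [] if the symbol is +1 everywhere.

Mod squares: a ≡ -1495, b ≡ -5313. Check v ∈ {∞, 2, 3, 5, 7, 11, 13, 17, 19, 23}.
v=23: a=23^1·(≡18), b=23^3·(≡17) mod 23; (18|23)=+1, (17|23)=-1; (−1)^{1·3·11}·(+1)^3·(-1)^1 = +1.
v=19: a=19^-2·(≡4), b=19^-2·(≡7) mod 19; (4|19)=+1, (7|19)=+1; (−1)^{-2·-2·9}·(+1)^-2·(+1)^-2 = +1.
v=5: a=5^3·(≡1), b=5^4·(≡3) mod 5; (1|5)=+1, (3|5)=-1; (−1)^{3·4·2}·(+1)^4·(-1)^3 = -1.
v=2: v_2(a)=2, v_2(b)=2; units ≡ 1, 7 (mod 8); ε·ε+αω+βω = 0·1+2·0+2·0 ≡ 0  ⇒  (a,b)_2 = +1.
v=3: a=3^2·(≡2), b=3^7·(≡2) mod 3; (2|3)=-1, (2|3)=-1; (−1)^{2·7·1}·(-1)^7·(-1)^2 = -1.
v=13: a=13^1·(≡11), b=13^2·(≡1) mod 13; (11|13)=-1, (1|13)=+1; (−1)^{1·2·6}·(-1)^2·(+1)^1 = +1.
v=17: a=17^0·(≡4), b=17^-2·(≡16) mod 17; (4|17)=+1, (16|17)=+1; (−1)^{0·-2·8}·(+1)^-2·(+1)^0 = +1.
v=∞: -1495 < 0 and -5313 < 0  ⇒  (a,b)_∞ = -1.
v=11: a=11^0·(≡1), b=11^3·(≡5) mod 11; (1|11)=+1, (5|11)=+1; (−1)^{0·3·5}·(+1)^3·(+1)^0 = +1.
v=7: a=7^0·(≡3), b=7^1·(≡4) mod 7; (3|7)=-1, (4|7)=+1; (−1)^{0·1·3}·(-1)^1·(+1)^0 = -1.
Ram(-1495, -5313) = {3, 5, 7, ∞}; no ℚ_3-point on the conic.

[3, 5, 7, inf]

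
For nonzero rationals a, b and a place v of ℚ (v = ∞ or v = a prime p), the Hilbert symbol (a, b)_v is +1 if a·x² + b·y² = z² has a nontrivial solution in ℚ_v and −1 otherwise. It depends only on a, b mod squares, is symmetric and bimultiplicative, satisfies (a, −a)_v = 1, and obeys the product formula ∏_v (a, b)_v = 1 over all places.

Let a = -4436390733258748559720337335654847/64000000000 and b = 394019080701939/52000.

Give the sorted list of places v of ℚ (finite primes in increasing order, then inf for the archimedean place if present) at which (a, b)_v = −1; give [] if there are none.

[11, 13, 17, 29]

(a, b) ≡ (-5270, 65564070) mod (ℚ^×)²; places V = {2, 3, 5, 7, 11, 13, 17, 29, 31, ∞}.
(a,b)_5: α=-9, u≡1; β=-3, v≡4 (mod 5); (1|5)=+1, (4|5)=+1; sign (−1)^0·+1^-3·+1^-9 = +1.
(a,b)_7: α=4, u≡2; β=2, v≡5 (mod 7); (2|7)=+1, (5|7)=-1; sign (−1)^0·+1^2·-1^4 = +1.
(a,b)_∞: sgn(-5270)=−, sgn(65564070)=+, so +1.
(a,b)_17: α=3, u≡4; β=1, v≡11 (mod 17); (4|17)=+1, (11|17)=-1; sign (−1)^0·+1^1·-1^3 = -1.
(a,b)_11: α=12, u≡8; β=7, v≡4 (mod 11); (8|11)=-1, (4|11)=+1; sign (−1)^0·-1^7·+1^12 = -1.
(a,b)_13: α=0, u≡8; β=-1, v≡12 (mod 13); (8|13)=-1, (12|13)=+1; sign (−1)^0·-1^-1·+1^0 = -1.
(a,b)_2: α=-15, β=-5; u≡5, v≡3 (mod 8); ε(u)ε(v)=0·1, αω(v)=-15·1, βω(u)=-5·1; sum ≡ 0  ⇒  +1.
(a,b)_3: α=14, u≡1; β=3, v≡2 (mod 3); (1|3)=+1, (2|3)=-1; sign (−1)^0·+1^3·-1^14 = +1.
(a,b)_29: α=2, u≡3; β=1, v≡12 (mod 29); (3|29)=-1, (12|29)=-1; sign (−1)^0·-1^1·-1^2 = -1.
(a,b)_31: α=3, u≡16; β=1, v≡30 (mod 31); (16|31)=+1, (30|31)=-1; sign (−1)^1·+1^1·-1^3 = +1.
Ram(-5270, 65564070) = {11, 13, 17, 29}; no ℚ_11-point on the conic.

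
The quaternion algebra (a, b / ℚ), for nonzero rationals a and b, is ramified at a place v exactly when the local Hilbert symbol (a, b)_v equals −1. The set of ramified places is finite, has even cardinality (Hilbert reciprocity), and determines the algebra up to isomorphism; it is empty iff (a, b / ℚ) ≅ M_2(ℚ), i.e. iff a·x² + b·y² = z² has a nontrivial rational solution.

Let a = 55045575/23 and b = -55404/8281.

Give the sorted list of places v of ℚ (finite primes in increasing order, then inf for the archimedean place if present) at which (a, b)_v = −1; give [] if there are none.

(a, b) ≡ (625209, -19) mod (ℚ^×)²; places V = {2, 3, 5, 7, 13, 17, 19, 23, 41, ∞}.
(a,b)_13: α=1, u≡11; β=-2, v≡8 (mod 13); (11|13)=-1, (8|13)=-1; sign (−1)^0·-1^-2·-1^1 = -1.
(a,b)_5: α=2, u≡1; β=0, v≡1 (mod 5); (1|5)=+1, (1|5)=+1; sign (−1)^0·+1^0·+1^2 = +1.
(a,b)_23: α=-1, u≡20; β=0, v≡3 (mod 23); (20|23)=-1, (3|23)=+1; sign (−1)^0·-1^0·+1^-1 = +1.
(a,b)_7: α=0, u≡2; β=-2, v≡1 (mod 7); (2|7)=+1, (1|7)=+1; sign (−1)^0·+1^-2·+1^0 = +1.
(a,b)_19: α=0, u≡12; β=1, v≡3 (mod 19); (12|19)=-1, (3|19)=-1; sign (−1)^0·-1^1·-1^0 = -1.
(a,b)_∞: sgn(625209)=+, sgn(-19)=−, so +1.
(a,b)_17: α=1, u≡6; β=0, v≡8 (mod 17); (6|17)=-1, (8|17)=+1; sign (−1)^0·-1^0·+1^1 = +1.
(a,b)_41: α=1, u≡12; β=0, v≡13 (mod 41); (12|41)=-1, (13|41)=-1; sign (−1)^0·-1^0·-1^1 = -1.
(a,b)_2: α=0, β=2; u≡1, v≡5 (mod 8); ε(u)ε(v)=0·0, αω(v)=0·1, βω(u)=2·0; sum ≡ 0  ⇒  +1.
(a,b)_3: α=5, u≡2; β=6, v≡2 (mod 3); (2|3)=-1, (2|3)=-1; sign (−1)^0·-1^6·-1^5 = -1.
Ram(625209, -19) = {3, 13, 19, 41}; no ℚ_3-point on the conic.

[3, 13, 19, 41]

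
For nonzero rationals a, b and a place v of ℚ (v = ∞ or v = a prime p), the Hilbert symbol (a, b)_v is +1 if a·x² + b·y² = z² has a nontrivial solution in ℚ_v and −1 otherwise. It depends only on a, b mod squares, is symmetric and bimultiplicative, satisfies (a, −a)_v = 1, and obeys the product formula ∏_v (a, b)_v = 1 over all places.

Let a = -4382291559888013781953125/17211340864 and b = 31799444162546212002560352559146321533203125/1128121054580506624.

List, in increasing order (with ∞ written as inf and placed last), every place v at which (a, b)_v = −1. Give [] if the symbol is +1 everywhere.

(a, b) ≡ (-23205, 493) mod (ℚ^×)²; places V = {2, 3, 5, 7, 11, 13, 17, 23, 29, 31, 37, 41, ∞}.
(a,b)_7: α=5, u≡5; β=8, v≡3 (mod 7); (5|7)=-1, (3|7)=-1; sign (−1)^0·-1^8·-1^5 = -1.
(a,b)_∞: sgn(-23205)=−, sgn(493)=+, so +1.
(a,b)_29: α=2, u≡16; β=3, v≡26 (mod 29); (16|29)=+1, (26|29)=-1; sign (−1)^0·+1^3·-1^2 = +1.
(a,b)_11: α=0, u≡9; β=-2, v≡4 (mod 11); (9|11)=+1, (4|11)=+1; sign (−1)^0·+1^-2·+1^0 = +1.
(a,b)_37: α=2, u≡23; β=4, v≡33 (mod 37); (23|37)=-1, (33|37)=+1; sign (−1)^0·-1^4·+1^2 = +1.
(a,b)_23: α=-4, u≡9; β=-6, v≡17 (mod 23); (9|23)=+1, (17|23)=-1; sign (−1)^0·+1^-6·-1^-4 = +1.
(a,b)_3: α=3, u≡2; β=6, v≡1 (mod 3); (2|3)=-1, (1|3)=+1; sign (−1)^0·-1^6·+1^3 = +1.
(a,b)_5: α=7, u≡4; β=12, v≡2 (mod 5); (4|5)=+1, (2|5)=-1; sign (−1)^0·+1^12·-1^7 = -1.
(a,b)_41: α=2, u≡2; β=4, v≡31 (mod 41); (2|41)=+1, (31|41)=+1; sign (−1)^0·+1^4·+1^2 = +1.
(a,b)_17: α=3, u≡14; β=5, v≡6 (mod 17); (14|17)=-1, (6|17)=-1; sign (−1)^0·-1^5·-1^3 = +1.
(a,b)_31: α=-2, u≡2; β=-2, v≡7 (mod 31); (2|31)=+1, (7|31)=+1; sign (−1)^0·+1^-2·+1^-2 = +1.
(a,b)_13: α=1, u≡12; β=2, v≡10 (mod 13); (12|13)=+1, (10|13)=+1; sign (−1)^0·+1^2·+1^1 = +1.
(a,b)_2: α=-6, β=-16; u≡3, v≡5 (mod 8); ε(u)ε(v)=1·0, αω(v)=-6·1, βω(u)=-16·1; sum ≡ 0  ⇒  +1.
|Ram(-23205, 493)| = 2, even; anisotropic at {5, 7}.

[5, 7]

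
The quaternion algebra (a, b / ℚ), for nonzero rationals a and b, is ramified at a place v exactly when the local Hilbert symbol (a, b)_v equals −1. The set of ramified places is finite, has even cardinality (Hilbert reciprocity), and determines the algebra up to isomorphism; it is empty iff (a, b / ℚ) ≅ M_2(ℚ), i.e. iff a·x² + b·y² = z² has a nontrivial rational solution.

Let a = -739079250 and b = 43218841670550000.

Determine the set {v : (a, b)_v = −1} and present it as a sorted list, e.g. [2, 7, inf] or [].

(a, b) ≡ (-3570, 455) mod (ℚ^×)²; places V = {2, 3, 5, 7, 13, 17, ∞}.
(a,b)_3: α=1, u≡1; β=4, v≡2 (mod 3); (1|3)=+1, (2|3)=-1; sign (−1)^0·+1^4·-1^1 = -1.
(a,b)_2: α=1, β=4; u≡7, v≡7 (mod 8); ε(u)ε(v)=1·1, αω(v)=1·0, βω(u)=4·0; sum ≡ 1  ⇒  -1.
(a,b)_∞: sgn(-3570)=−, sgn(455)=+, so +1.
(a,b)_13: α=2, u≡2; β=3, v≡3 (mod 13); (2|13)=-1, (3|13)=+1; sign (−1)^0·-1^3·+1^2 = -1.
(a,b)_5: α=3, u≡1; β=5, v≡1 (mod 5); (1|5)=+1, (1|5)=+1; sign (−1)^0·+1^5·+1^3 = +1.
(a,b)_7: α=3, u≡4; β=5, v≡1 (mod 7); (4|7)=+1, (1|7)=+1; sign (−1)^1·+1^5·+1^3 = -1.
(a,b)_17: α=1, u≡6; β=2, v≡16 (mod 17); (6|17)=-1, (16|17)=+1; sign (−1)^0·-1^2·+1^1 = +1.
Ram(-3570, 455) = {2, 3, 7, 13}; no ℚ_2-point on the conic.

[2, 3, 7, 13]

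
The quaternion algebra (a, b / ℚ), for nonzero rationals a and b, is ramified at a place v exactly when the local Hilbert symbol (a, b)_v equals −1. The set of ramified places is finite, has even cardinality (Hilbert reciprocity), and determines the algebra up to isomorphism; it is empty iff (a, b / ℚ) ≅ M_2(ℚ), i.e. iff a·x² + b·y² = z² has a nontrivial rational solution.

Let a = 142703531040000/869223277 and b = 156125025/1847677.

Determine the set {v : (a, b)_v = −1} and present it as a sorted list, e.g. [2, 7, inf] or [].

Mod squares: a ≡ 273, b ≡ 13. Check v ∈ {∞, 2, 3, 5, 7, 13, 17, 19, 29, 37}.
v=5: a=5^4·(≡2), b=5^2·(≡3) mod 5; (2|5)=-1, (3|5)=-1; (−1)^{4·2·2}·(-1)^2·(-1)^4 = +1.
v=2: v_2(a)=8, v_2(b)=0; units ≡ 1, 5 (mod 8); ε·ε+αω+βω = 0·0+8·1+0·0 ≡ 0  ⇒  (a,b)_2 = +1.
v=13: a=13^-3·(≡5), b=13^-3·(≡12) mod 13; (5|13)=-1, (12|13)=+1; (−1)^{-3·-3·6}·(-1)^-3·(+1)^-3 = -1.
v=19: a=19^2·(≡4), b=19^0·(≡10) mod 19; (4|19)=+1, (10|19)=-1; (−1)^{2·0·9}·(+1)^0·(-1)^2 = +1.
v=7: a=7^7·(≡2), b=7^4·(≡5) mod 7; (2|7)=+1, (5|7)=-1; (−1)^{7·4·3}·(+1)^4·(-1)^7 = -1.
v=3: a=3^1·(≡1), b=3^2·(≡1) mod 3; (1|3)=+1, (1|3)=+1; (−1)^{1·2·1}·(+1)^2·(+1)^1 = +1.
v=17: a=17^-2·(≡1), b=17^2·(≡9) mod 17; (1|17)=+1, (9|17)=+1; (−1)^{-2·2·8}·(+1)^2·(+1)^-2 = +1.
v=37: a=37^-2·(≡15), b=37^0·(≡29) mod 37; (15|37)=-1, (29|37)=-1; (−1)^{-2·0·18}·(-1)^0·(-1)^-2 = +1.
v=29: a=29^0·(≡21), b=29^-2·(≡6) mod 29; (21|29)=-1, (6|29)=+1; (−1)^{0·-2·14}·(-1)^-2·(+1)^0 = +1.
v=∞: 273 > 0 and 13 > 0  ⇒  (a,b)_∞ = +1.
|Ram(273, 13)| = 2, even; anisotropic at {7, 13}.

[7, 13]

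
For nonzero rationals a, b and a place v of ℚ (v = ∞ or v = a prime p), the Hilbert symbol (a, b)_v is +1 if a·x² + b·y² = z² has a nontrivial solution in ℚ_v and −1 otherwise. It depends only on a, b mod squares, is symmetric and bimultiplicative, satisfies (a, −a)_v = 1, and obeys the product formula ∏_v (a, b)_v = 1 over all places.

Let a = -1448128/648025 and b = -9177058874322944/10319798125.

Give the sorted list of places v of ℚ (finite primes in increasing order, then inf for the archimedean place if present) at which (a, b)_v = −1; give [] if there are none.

(a, b) ≡ (-187, -7163) mod (ℚ^×)²; places V = {2, 5, 7, 11, 13, 17, 19, 23, 29, 31, ∞}.
(a,b)_7: α=-2, u≡2; β=-4, v≡3 (mod 7); (2|7)=+1, (3|7)=-1; sign (−1)^0·+1^-4·-1^-2 = +1.
(a,b)_11: α=3, u≡3; β=4, v≡4 (mod 11); (3|11)=+1, (4|11)=+1; sign (−1)^0·+1^4·+1^3 = +1.
(a,b)_17: α=1, u≡10; β=2, v≡11 (mod 17); (10|17)=-1, (11|17)=-1; sign (−1)^0·-1^2·-1^1 = -1.
(a,b)_13: α=0, u≡7; β=-1, v≡2 (mod 13); (7|13)=-1, (2|13)=-1; sign (−1)^0·-1^-1·-1^0 = -1.
(a,b)_23: α=-2, u≡15; β=-2, v≡13 (mod 23); (15|23)=-1, (13|23)=+1; sign (−1)^0·-1^-2·+1^-2 = +1.
(a,b)_19: α=0, u≡3; β=1, v≡8 (mod 19); (3|19)=-1, (8|19)=-1; sign (−1)^0·-1^1·-1^0 = -1.
(a,b)_∞: sgn(-187)=−, sgn(-7163)=−, so -1.
(a,b)_29: α=0, u≡24; β=1, v≡14 (mod 29); (24|29)=+1, (14|29)=-1; sign (−1)^0·+1^1·-1^0 = +1.
(a,b)_2: α=6, β=12; u≡5, v≡5 (mod 8); ε(u)ε(v)=0·0, αω(v)=6·1, βω(u)=12·1; sum ≡ 0  ⇒  +1.
(a,b)_31: α=0, u≡6; β=2, v≡30 (mod 31); (6|31)=-1, (30|31)=-1; sign (−1)^0·-1^2·-1^0 = +1.
(a,b)_5: α=-2, u≡2; β=-4, v≡3 (mod 5); (2|5)=-1, (3|5)=-1; sign (−1)^0·-1^-4·-1^-2 = +1.
|Ram(-187, -7163)| = 4, even; anisotropic at {13, 17, 19, ∞}.

[13, 17, 19, inf]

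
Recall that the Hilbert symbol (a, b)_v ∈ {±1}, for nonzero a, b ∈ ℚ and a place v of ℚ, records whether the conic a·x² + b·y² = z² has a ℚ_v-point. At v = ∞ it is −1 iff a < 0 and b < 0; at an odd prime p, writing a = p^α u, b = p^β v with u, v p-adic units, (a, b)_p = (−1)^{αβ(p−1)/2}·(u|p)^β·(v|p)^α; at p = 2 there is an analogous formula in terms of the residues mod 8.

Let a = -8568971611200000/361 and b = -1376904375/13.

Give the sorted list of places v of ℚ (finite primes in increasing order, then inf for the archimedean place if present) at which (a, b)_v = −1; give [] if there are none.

[2, 7, 11, 13, 17, inf]

(a, b) ≡ (-170170, -91) mod (ℚ^×)²; places V = {2, 3, 5, 7, 11, 13, 17, 19, ∞}.
(a,b)_11: α=3, u≡6; β=2, v≡2 (mod 11); (6|11)=-1, (2|11)=-1; sign (−1)^0·-1^2·-1^3 = -1.
(a,b)_∞: sgn(-170170)=−, sgn(-91)=−, so -1.
(a,b)_13: α=1, u≡1; β=-1, v≡11 (mod 13); (1|13)=+1, (11|13)=-1; sign (−1)^0·+1^-1·-1^1 = -1.
(a,b)_7: α=1, u≡2; β=1, v≡2 (mod 7); (2|7)=+1, (2|7)=+1; sign (−1)^1·+1^1·+1^1 = -1.
(a,b)_3: α=2, u≡2; β=2, v≡2 (mod 3); (2|3)=-1, (2|3)=-1; sign (−1)^0·-1^2·-1^2 = +1.
(a,b)_17: α=3, u≡14; β=2, v≡10 (mod 17); (14|17)=-1, (10|17)=-1; sign (−1)^0·-1^2·-1^3 = -1.
(a,b)_5: α=5, u≡1; β=4, v≡1 (mod 5); (1|5)=+1, (1|5)=+1; sign (−1)^0·+1^4·+1^5 = +1.
(a,b)_19: α=-2, u≡8; β=0, v≡1 (mod 19); (8|19)=-1, (1|19)=+1; sign (−1)^0·-1^0·+1^-2 = +1.
(a,b)_2: α=9, β=0; u≡3, v≡5 (mod 8); ε(u)ε(v)=1·0, αω(v)=9·1, βω(u)=0·1; sum ≡ 1  ⇒  -1.
(-170170, -91 / ℚ) ramifies at {2, 7, 11, 13, 17, ∞}: a division algebra.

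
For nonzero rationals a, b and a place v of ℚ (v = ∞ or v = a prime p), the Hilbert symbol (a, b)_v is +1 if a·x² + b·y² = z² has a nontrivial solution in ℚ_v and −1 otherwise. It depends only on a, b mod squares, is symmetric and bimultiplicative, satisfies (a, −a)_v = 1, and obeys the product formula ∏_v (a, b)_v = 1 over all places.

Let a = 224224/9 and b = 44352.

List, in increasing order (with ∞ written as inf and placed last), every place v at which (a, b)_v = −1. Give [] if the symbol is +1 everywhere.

(a, b) ≡ (286, 77) mod (ℚ^×)²; places V = {2, 3, 7, 11, 13, ∞}.
(a,b)_2: α=5, β=6; u≡7, v≡5 (mod 8); ε(u)ε(v)=1·0, αω(v)=5·1, βω(u)=6·0; sum ≡ 1  ⇒  -1.
(a,b)_13: α=1, u≡4; β=0, v≡9 (mod 13); (4|13)=+1, (9|13)=+1; sign (−1)^0·+1^0·+1^1 = +1.
(a,b)_7: α=2, u≡6; β=1, v≡1 (mod 7); (6|7)=-1, (1|7)=+1; sign (−1)^0·-1^1·+1^2 = -1.
(a,b)_3: α=-2, u≡1; β=2, v≡2 (mod 3); (1|3)=+1, (2|3)=-1; sign (−1)^0·+1^2·-1^-2 = +1.
(a,b)_∞: sgn(286)=+, sgn(77)=+, so +1.
(a,b)_11: α=1, u≡5; β=1, v≡6 (mod 11); (5|11)=+1, (6|11)=-1; sign (−1)^1·+1^1·-1^1 = +1.
|Ram(286, 77)| = 2, even; anisotropic at {2, 7}.

[2, 7]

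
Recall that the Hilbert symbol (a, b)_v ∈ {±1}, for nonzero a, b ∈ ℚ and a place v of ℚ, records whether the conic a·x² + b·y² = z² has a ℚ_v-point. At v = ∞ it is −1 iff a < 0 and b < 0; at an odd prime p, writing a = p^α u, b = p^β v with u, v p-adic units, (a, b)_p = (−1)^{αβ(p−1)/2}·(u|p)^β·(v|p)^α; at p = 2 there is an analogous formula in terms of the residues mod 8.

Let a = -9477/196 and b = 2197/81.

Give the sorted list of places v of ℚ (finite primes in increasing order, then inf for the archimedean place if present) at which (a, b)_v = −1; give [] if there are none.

Mod squares: a ≡ -13, b ≡ 13. Check v ∈ {∞, 2, 3, 7, 13}.
v=∞: -13 < 0 and 13 > 0  ⇒  (a,b)_∞ = +1.
v=13: a=13^1·(≡12), b=13^3·(≡9) mod 13; (12|13)=+1, (9|13)=+1; (−1)^{1·3·6}·(+1)^3·(+1)^1 = +1.
v=7: a=7^-2·(≡2), b=7^0·(≡5) mod 7; (2|7)=+1, (5|7)=-1; (−1)^{-2·0·3}·(+1)^0·(-1)^-2 = +1.
v=2: v_2(a)=-2, v_2(b)=0; units ≡ 3, 5 (mod 8); ε·ε+αω+βω = 1·0+-2·1+0·1 ≡ 0  ⇒  (a,b)_2 = +1.
v=3: a=3^6·(≡2), b=3^-4·(≡1) mod 3; (2|3)=-1, (1|3)=+1; (−1)^{6·-4·1}·(-1)^-4·(+1)^6 = +1.
Every local symbol is +1, so the conic -13·x² + 13·y² = z² has ℚ_v-points for all v and hence a ℚ-point; (a, b / ℚ) ≅ M_2(ℚ).

[]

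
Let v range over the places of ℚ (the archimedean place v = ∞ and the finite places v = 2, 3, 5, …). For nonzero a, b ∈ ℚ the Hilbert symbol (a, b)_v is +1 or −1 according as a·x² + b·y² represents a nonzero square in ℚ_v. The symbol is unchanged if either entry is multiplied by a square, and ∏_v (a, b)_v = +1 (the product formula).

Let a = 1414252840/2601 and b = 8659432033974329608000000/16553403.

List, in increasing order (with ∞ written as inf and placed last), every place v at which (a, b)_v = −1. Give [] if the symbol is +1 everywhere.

(a, b) ≡ (17290, 6006) mod (ℚ^×)²; places V = {2, 3, 5, 7, 11, 13, 17, 19, 29, ∞}.
(a,b)_19: α=1, u≡1; β=4, v≡18 (mod 19); (1|19)=+1, (18|19)=-1; sign (−1)^0·+1^4·-1^1 = -1.
(a,b)_11: α=2, u≡9; β=3, v≡6 (mod 11); (9|11)=+1, (6|11)=-1; sign (−1)^0·+1^3·-1^2 = +1.
(a,b)_3: α=-2, u≡1; β=-9, v≡1 (mod 3); (1|3)=+1, (1|3)=+1; sign (−1)^0·+1^-9·+1^-2 = +1.
(a,b)_∞: sgn(17290)=+, sgn(6006)=+, so +1.
(a,b)_17: α=-2, u≡1; β=0, v≡3 (mod 17); (1|17)=+1, (3|17)=-1; sign (−1)^0·+1^0·-1^-2 = +1.
(a,b)_13: α=3, u≡12; β=5, v≡11 (mod 13); (12|13)=+1, (11|13)=-1; sign (−1)^0·+1^5·-1^3 = -1.
(a,b)_7: α=1, u≡5; β=5, v≡2 (mod 7); (5|7)=-1, (2|7)=+1; sign (−1)^1·-1^5·+1^1 = +1.
(a,b)_2: α=3, β=9; u≡5, v≡3 (mod 8); ε(u)ε(v)=0·1, αω(v)=3·1, βω(u)=9·1; sum ≡ 0  ⇒  +1.
(a,b)_5: α=1, u≡3; β=6, v≡4 (mod 5); (3|5)=-1, (4|5)=+1; sign (−1)^0·-1^6·+1^1 = +1.
(a,b)_29: α=0, u≡28; β=-2, v≡17 (mod 29); (28|29)=+1, (17|29)=-1; sign (−1)^0·+1^-2·-1^0 = +1.
(17290, 6006 / ℚ) ramifies at {13, 19}: a division algebra.

[13, 19]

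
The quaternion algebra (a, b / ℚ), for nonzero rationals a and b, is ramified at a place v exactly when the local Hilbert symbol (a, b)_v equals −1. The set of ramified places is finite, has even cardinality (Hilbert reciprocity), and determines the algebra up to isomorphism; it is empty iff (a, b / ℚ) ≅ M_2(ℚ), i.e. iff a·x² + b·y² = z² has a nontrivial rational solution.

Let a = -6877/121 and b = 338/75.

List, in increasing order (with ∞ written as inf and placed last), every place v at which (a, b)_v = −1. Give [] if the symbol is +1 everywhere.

(a, b) ≡ (-13, 6) mod (ℚ^×)²; places V = {2, 3, 5, 11, 13, 23, ∞}.
(a,b)_11: α=-2, u≡9; β=0, v≡7 (mod 11); (9|11)=+1, (7|11)=-1; sign (−1)^0·+1^0·-1^-2 = +1.
(a,b)_23: α=2, u≡17; β=0, v≡18 (mod 23); (17|23)=-1, (18|23)=+1; sign (−1)^0·-1^0·+1^2 = +1.
(a,b)_5: α=0, u≡3; β=-2, v≡1 (mod 5); (3|5)=-1, (1|5)=+1; sign (−1)^0·-1^-2·+1^0 = +1.
(a,b)_3: α=0, u≡2; β=-1, v≡2 (mod 3); (2|3)=-1, (2|3)=-1; sign (−1)^0·-1^-1·-1^0 = -1.
(a,b)_13: α=1, u≡1; β=2, v≡8 (mod 13); (1|13)=+1, (8|13)=-1; sign (−1)^0·+1^2·-1^1 = -1.
(a,b)_2: α=0, β=1; u≡3, v≡3 (mod 8); ε(u)ε(v)=1·1, αω(v)=0·1, βω(u)=1·1; sum ≡ 0  ⇒  +1.
(a,b)_∞: sgn(-13)=−, sgn(6)=+, so +1.
Ram(-13, 6) = {3, 13}; no ℚ_3-point on the conic.

[3, 13]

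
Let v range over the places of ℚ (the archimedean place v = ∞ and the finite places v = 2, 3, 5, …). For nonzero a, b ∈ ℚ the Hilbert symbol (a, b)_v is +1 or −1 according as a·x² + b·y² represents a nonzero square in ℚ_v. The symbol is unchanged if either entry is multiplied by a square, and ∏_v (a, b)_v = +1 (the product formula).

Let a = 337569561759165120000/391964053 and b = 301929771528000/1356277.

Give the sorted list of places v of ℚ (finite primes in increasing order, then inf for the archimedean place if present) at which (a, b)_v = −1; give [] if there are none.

Mod squares: a ≡ 6006, b ≡ 65. Check v ∈ {∞, 2, 3, 5, 7, 11, 13, 17, 19, 29}.
v=17: a=17^-4·(≡12), b=17^-2·(≡12) mod 17; (12|17)=-1, (12|17)=-1; (−1)^{-4·-2·8}·(-1)^-2·(-1)^-4 = +1.
v=13: a=13^-1·(≡8), b=13^-1·(≡11) mod 13; (8|13)=-1, (11|13)=-1; (−1)^{-1·-1·6}·(-1)^-1·(-1)^-1 = +1.
v=5: a=5^4·(≡4), b=5^3·(≡2) mod 5; (4|5)=+1, (2|5)=-1; (−1)^{4·3·2}·(+1)^3·(-1)^4 = +1.
v=19: a=19^-2·(≡12), b=19^-2·(≡12) mod 19; (12|19)=-1, (12|19)=-1; (−1)^{-2·-2·9}·(-1)^-2·(-1)^-2 = +1.
v=29: a=29^4·(≡14), b=29^4·(≡5) mod 29; (14|29)=-1, (5|29)=+1; (−1)^{4·4·14}·(-1)^4·(+1)^4 = +1.
v=∞: 6006 > 0 and 65 > 0  ⇒  (a,b)_∞ = +1.
v=3: a=3^3·(≡1), b=3^2·(≡2) mod 3; (1|3)=+1, (2|3)=-1; (−1)^{3·2·1}·(+1)^2·(-1)^3 = -1.
v=2: v_2(a)=9, v_2(b)=6; units ≡ 3, 1 (mod 8); ε·ε+αω+βω = 1·0+9·0+6·1 ≡ 0  ⇒  (a,b)_2 = +1.
v=7: a=7^3·(≡2), b=7^2·(≡4) mod 7; (2|7)=+1, (4|7)=+1; (−1)^{3·2·3}·(+1)^2·(+1)^3 = +1.
v=11: a=11^5·(≡10), b=11^2·(≡2) mod 11; (10|11)=-1, (2|11)=-1; (−1)^{5·2·5}·(-1)^2·(-1)^5 = -1.
(6006, 65 / ℚ) ramifies at {3, 11}: a division algebra.

[3, 11]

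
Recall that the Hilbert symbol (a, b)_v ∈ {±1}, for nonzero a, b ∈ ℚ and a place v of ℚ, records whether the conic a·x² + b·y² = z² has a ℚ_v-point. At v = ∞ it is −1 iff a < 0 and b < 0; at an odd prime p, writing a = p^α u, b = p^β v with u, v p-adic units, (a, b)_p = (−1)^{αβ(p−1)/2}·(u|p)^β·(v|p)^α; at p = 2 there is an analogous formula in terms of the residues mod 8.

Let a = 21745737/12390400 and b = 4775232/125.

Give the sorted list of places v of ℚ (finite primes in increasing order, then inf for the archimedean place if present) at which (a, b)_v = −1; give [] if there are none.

[3, 5, 7, 11]

(a, b) ≡ (17, 373065) mod (ℚ^×)²; places V = {2, 3, 5, 7, 11, 13, 17, 19, 29, ∞}.
(a,b)_19: α=0, u≡11; β=1, v≡10 (mod 19); (11|19)=+1, (10|19)=-1; sign (−1)^0·+1^1·-1^0 = +1.
(a,b)_2: α=-12, β=6; u≡1, v≡1 (mod 8); ε(u)ε(v)=0·0, αω(v)=-12·0, βω(u)=6·0; sum ≡ 0  ⇒  +1.
(a,b)_3: α=2, u≡2; β=1, v≡2 (mod 3); (2|3)=-1, (2|3)=-1; sign (−1)^0·-1^1·-1^2 = -1.
(a,b)_13: α=2, u≡10; β=0, v≡9 (mod 13); (10|13)=+1, (9|13)=+1; sign (−1)^0·+1^0·+1^2 = +1.
(a,b)_11: α=-2, u≡2; β=1, v≡2 (mod 11); (2|11)=-1, (2|11)=-1; sign (−1)^0·-1^1·-1^-2 = -1.
(a,b)_5: α=-2, u≡2; β=-3, v≡2 (mod 5); (2|5)=-1, (2|5)=-1; sign (−1)^0·-1^-3·-1^-2 = -1.
(a,b)_∞: sgn(17)=+, sgn(373065)=+, so +1.
(a,b)_7: α=0, u≡6; β=1, v≡2 (mod 7); (6|7)=-1, (2|7)=+1; sign (−1)^0·-1^1·+1^0 = -1.
(a,b)_29: α=2, u≡21; β=0, v≡7 (mod 29); (21|29)=-1, (7|29)=+1; sign (−1)^0·-1^0·+1^2 = +1.
(a,b)_17: α=1, u≡13; β=1, v≡15 (mod 17); (13|17)=+1, (15|17)=+1; sign (−1)^0·+1^1·+1^1 = +1.
|Ram(17, 373065)| = 4, even; anisotropic at {3, 5, 7, 11}.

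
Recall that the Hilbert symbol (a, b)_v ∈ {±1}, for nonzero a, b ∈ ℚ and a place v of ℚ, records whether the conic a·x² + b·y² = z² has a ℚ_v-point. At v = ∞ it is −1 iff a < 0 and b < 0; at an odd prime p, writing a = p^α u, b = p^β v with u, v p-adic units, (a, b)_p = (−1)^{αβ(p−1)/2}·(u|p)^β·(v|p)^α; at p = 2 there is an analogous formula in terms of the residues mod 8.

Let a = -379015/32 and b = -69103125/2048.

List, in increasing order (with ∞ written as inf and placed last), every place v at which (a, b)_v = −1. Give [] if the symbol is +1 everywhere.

(a, b) ≡ (-15470, -2730) mod (ℚ^×)²; places V = {2, 3, 5, 7, 13, 17, ∞}.
(a,b)_13: α=1, u≡5; β=1, v≡7 (mod 13); (5|13)=-1, (7|13)=-1; sign (−1)^0·-1^1·-1^1 = +1.
(a,b)_17: α=1, u≡4; β=0, v≡7 (mod 17); (4|17)=+1, (7|17)=-1; sign (−1)^0·+1^0·-1^1 = -1.
(a,b)_3: α=0, u≡1; β=5, v≡2 (mod 3); (1|3)=+1, (2|3)=-1; sign (−1)^0·+1^5·-1^0 = +1.
(a,b)_7: α=3, u≡2; β=1, v≡2 (mod 7); (2|7)=+1, (2|7)=+1; sign (−1)^1·+1^1·+1^3 = -1.
(a,b)_2: α=-5, β=-11; u≡1, v≡3 (mod 8); ε(u)ε(v)=0·1, αω(v)=-5·1, βω(u)=-11·0; sum ≡ 1  ⇒  -1.
(a,b)_∞: sgn(-15470)=−, sgn(-2730)=−, so -1.
(a,b)_5: α=1, u≡1; β=5, v≡4 (mod 5); (1|5)=+1, (4|5)=+1; sign (−1)^0·+1^5·+1^1 = +1.
|Ram(-15470, -2730)| = 4, even; anisotropic at {2, 7, 17, ∞}.

[2, 7, 17, inf]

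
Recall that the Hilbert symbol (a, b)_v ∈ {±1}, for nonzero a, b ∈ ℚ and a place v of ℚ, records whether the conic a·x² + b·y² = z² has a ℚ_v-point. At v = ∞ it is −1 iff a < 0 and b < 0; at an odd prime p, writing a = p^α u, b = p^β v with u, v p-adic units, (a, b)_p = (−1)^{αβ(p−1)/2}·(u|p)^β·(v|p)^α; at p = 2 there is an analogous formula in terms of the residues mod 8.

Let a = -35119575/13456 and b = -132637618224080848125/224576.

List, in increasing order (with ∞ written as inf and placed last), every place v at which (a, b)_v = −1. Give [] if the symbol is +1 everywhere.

Mod squares: a ≡ -1927, b ≡ -1089662617. Check v ∈ {∞, 2, 3, 5, 11, 13, 17, 29, 31, 37, 41, 47}.
v=31: a=31^0·(≡23), b=31^1·(≡8) mod 31; (23|31)=-1, (8|31)=+1; (−1)^{0·1·15}·(-1)^1·(+1)^0 = -1.
v=29: a=29^-2·(≡13), b=29^-1·(≡8) mod 29; (13|29)=+1, (8|29)=-1; (−1)^{-2·-1·14}·(+1)^-1·(-1)^-2 = +1.
v=13: a=13^0·(≡3), b=13^2·(≡9) mod 13; (3|13)=+1, (9|13)=+1; (−1)^{0·2·6}·(+1)^2·(+1)^0 = +1.
v=2: v_2(a)=-4, v_2(b)=-6; units ≡ 1, 7 (mod 8); ε·ε+αω+βω = 0·1+-4·0+-6·0 ≡ 0  ⇒  (a,b)_2 = +1.
v=11: a=11^0·(≡5), b=11^-2·(≡9) mod 11; (5|11)=+1, (9|11)=+1; (−1)^{0·-2·5}·(+1)^-2·(+1)^0 = +1.
v=47: a=47^1·(≡2), b=47^3·(≡6) mod 47; (2|47)=+1, (6|47)=+1; (−1)^{1·3·23}·(+1)^3·(+1)^1 = -1.
v=41: a=41^1·(≡15), b=41^3·(≡29) mod 41; (15|41)=-1, (29|41)=-1; (−1)^{1·3·20}·(-1)^3·(-1)^1 = +1.
v=∞: -1927 < 0 and -1089662617 < 0  ⇒  (a,b)_∞ = -1.
v=5: a=5^2·(≡2), b=5^4·(≡3) mod 5; (2|5)=-1, (3|5)=-1; (−1)^{2·4·2}·(-1)^4·(-1)^2 = +1.
v=3: a=3^6·(≡2), b=3^2·(≡2) mod 3; (2|3)=-1, (2|3)=-1; (−1)^{6·2·1}·(-1)^2·(-1)^6 = +1.
v=37: a=37^0·(≡33), b=37^1·(≡13) mod 37; (33|37)=+1, (13|37)=-1; (−1)^{0·1·18}·(+1)^1·(-1)^0 = +1.
v=17: a=17^0·(≡5), b=17^1·(≡2) mod 17; (5|17)=-1, (2|17)=+1; (−1)^{0·1·8}·(-1)^1·(+1)^0 = -1.
|Ram(-1927, -1089662617)| = 4, even; anisotropic at {17, 31, 47, ∞}.

[17, 31, 47, inf]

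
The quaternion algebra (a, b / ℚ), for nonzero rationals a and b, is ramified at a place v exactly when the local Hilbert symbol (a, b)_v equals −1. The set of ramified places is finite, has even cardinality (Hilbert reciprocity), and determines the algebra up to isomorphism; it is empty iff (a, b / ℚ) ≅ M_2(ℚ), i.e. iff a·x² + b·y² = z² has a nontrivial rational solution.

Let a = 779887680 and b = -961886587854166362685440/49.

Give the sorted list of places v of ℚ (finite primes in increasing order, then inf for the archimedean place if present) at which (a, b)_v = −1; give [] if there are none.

(a, b) ≡ (72105, -4290) mod (ℚ^×)²; places V = {2, 3, 5, 7, 11, 13, 19, 23, ∞}.
(a,b)_5: α=1, u≡1; β=1, v≡3 (mod 5); (1|5)=+1, (3|5)=-1; sign (−1)^0·+1^1·-1^1 = -1.
(a,b)_3: α=1, u≡2; β=5, v≡1 (mod 3); (2|3)=-1, (1|3)=+1; sign (−1)^1·-1^5·+1^1 = +1.
(a,b)_2: α=6, β=23; u≡1, v≡7 (mod 8); ε(u)ε(v)=0·1, αω(v)=6·0, βω(u)=23·0; sum ≡ 0  ⇒  +1.
(a,b)_23: α=1, u≡19; β=2, v≡17 (mod 23); (19|23)=-1, (17|23)=-1; sign (−1)^0·-1^2·-1^1 = -1.
(a,b)_19: α=1, u≡13; β=2, v≡16 (mod 19); (13|19)=-1, (16|19)=+1; sign (−1)^0·-1^2·+1^1 = +1.
(a,b)_11: α=1, u≡8; β=3, v≡6 (mod 11); (8|11)=-1, (6|11)=-1; sign (−1)^1·-1^3·-1^1 = -1.
(a,b)_7: α=0, u≡5; β=-2, v≡4 (mod 7); (5|7)=-1, (4|7)=+1; sign (−1)^0·-1^-2·+1^0 = +1.
(a,b)_13: α=2, u≡6; β=5, v≡8 (mod 13); (6|13)=-1, (8|13)=-1; sign (−1)^0·-1^5·-1^2 = -1.
(a,b)_∞: sgn(72105)=+, sgn(-4290)=−, so +1.
|Ram(72105, -4290)| = 4, even; anisotropic at {5, 11, 13, 23}.

[5, 11, 13, 23]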